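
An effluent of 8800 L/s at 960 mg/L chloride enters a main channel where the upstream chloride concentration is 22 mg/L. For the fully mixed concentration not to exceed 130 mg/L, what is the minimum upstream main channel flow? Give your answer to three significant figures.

Set C_mix = 130: (Q·22.00 + 8800·960.0) / (Q + 8800) = 130
→ Q = 8800·(960.0 − 130)/(130 − 22.00) = 67630 L/s.

67600 L/s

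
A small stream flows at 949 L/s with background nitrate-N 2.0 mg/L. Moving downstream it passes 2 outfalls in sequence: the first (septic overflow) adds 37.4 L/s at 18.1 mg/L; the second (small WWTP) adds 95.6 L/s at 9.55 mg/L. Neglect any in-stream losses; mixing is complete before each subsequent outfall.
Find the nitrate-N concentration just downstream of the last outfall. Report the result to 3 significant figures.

3.22 mg/L

Outfall 1: combined Q = 986.4 L/s; C = (949.0·2.000 + 37.40·18.10)/986.4 = 2.610 mg/L.
Outfall 2: combined Q = 1082 L/s; C = (986.4·2.610 + 95.60·9.550)/1082 = 3.224 mg/L.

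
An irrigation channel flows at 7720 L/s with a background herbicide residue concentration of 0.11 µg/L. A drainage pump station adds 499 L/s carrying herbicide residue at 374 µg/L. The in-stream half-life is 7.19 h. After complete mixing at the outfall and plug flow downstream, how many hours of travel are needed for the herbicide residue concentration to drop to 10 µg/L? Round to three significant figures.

8.55 h

After mixing, C = (7720·0.1100 + 499.0·374.0) / 8219 = 187500/8219 = 22.81 µg/L.
Half-life 7.19 h → k = ln 2 / 7.19 = 0.09640 h⁻¹ = 2.314 d⁻¹.
22.81·exp(−k·t) = 10 → t = ln(22.81/10)/k = 30790 s = 8.554 h.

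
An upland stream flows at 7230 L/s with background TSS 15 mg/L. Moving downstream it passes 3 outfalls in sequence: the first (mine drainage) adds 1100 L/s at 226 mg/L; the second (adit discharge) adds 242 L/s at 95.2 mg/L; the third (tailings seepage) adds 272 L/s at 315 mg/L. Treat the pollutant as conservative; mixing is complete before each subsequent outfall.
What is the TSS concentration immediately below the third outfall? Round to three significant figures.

Outfall 1: combined Q = 8330 L/s; C = (7230·15.00 + 1100·226.0)/8330 = 42.86 mg/L.
Outfall 2: combined Q = 8572 L/s; C = (8330·42.86 + 242.0·95.20)/8572 = 44.34 mg/L.
Outfall 3: combined Q = 8844 L/s; C = (8572·44.34 + 272.0·315.0)/8844 = 52.66 mg/L.

52.7 mg/L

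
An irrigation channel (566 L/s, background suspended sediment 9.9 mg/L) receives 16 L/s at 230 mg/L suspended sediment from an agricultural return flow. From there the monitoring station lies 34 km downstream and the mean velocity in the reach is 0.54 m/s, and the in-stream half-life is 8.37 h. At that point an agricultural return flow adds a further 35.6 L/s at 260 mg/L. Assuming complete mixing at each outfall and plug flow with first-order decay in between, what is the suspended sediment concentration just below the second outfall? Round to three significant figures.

18.5 mg/L

After mixing, C = (566.0·9.900 + 16.00·230.0) / 582.0 = 9283/582.0 = 15.95 mg/L; combined flow 582.0 L/s.
Travel time t = 34·1000 / 0.54 = 62960 s = 17.49 h.
Half-life 8.37 h → k = ln 2 / 8.37 = 0.08281 h⁻¹ = 1.988 d⁻¹.
Applying C = C₀e^(−kt): 15.95 × 0.2350 = 3.748 mg/L.
Second outfall: C = (582.0·3.748 + 35.60·260.0)/617.6 = 18.52 mg/L.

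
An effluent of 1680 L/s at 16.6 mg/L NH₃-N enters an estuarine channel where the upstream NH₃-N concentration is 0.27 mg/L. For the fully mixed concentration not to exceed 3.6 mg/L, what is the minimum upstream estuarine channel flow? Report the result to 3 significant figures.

Set C_mix = 3.6: (Q·0.2700 + 1680·16.60) / (Q + 1680) = 3.6
→ Q = 1680·(16.60 − 3.6)/(3.6 − 0.2700) = 6559 L/s.

6560 L/s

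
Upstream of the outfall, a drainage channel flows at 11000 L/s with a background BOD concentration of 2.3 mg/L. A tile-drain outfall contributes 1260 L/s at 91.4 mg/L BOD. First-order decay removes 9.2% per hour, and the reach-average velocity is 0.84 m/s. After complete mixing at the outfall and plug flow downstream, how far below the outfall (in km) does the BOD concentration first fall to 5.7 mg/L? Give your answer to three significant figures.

21.9 km

After mixing, C = (11000·2.300 + 1260·91.40) / 12260 = 140500/12260 = 11.46 mg/L.
9.2%/h lost → k = −ln(1 − 0.092) = 0.09651 h⁻¹.
Set 11.46·exp(−k·t) = 5.7 → t = ln(11.46/5.7)/k = 26040 s = 7.234 h.
Distance = v·t = 0.84·26040 = 21880 m = 21.88 km.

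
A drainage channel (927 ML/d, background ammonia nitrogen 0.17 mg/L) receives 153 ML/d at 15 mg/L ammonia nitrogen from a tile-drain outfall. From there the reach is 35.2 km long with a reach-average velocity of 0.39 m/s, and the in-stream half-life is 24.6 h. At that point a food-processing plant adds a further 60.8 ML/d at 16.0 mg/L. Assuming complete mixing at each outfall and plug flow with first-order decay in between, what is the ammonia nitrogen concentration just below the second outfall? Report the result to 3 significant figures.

1.91 mg/L

Flow-weighted average: C = (927.0·0.1700 + 153.0·15.00) / 1080 = 2453/1080 = 2.271 mg/L; combined flow 1080 ML/d.
Travel time t = 35.2·1000 / 0.39 = 90260 s = 25.07 h.
Half-life 24.6 h → k = ln 2 / 24.6 = 0.02818 h⁻¹ = 0.6762 d⁻¹.
First-order decay: C = 2.271·exp(−k·t) = 2.271·0.4934 = 1.120 mg/L.
Second outfall: C = (1080·1.120 + 60.80·16.00)/1141 = 1.913 mg/L.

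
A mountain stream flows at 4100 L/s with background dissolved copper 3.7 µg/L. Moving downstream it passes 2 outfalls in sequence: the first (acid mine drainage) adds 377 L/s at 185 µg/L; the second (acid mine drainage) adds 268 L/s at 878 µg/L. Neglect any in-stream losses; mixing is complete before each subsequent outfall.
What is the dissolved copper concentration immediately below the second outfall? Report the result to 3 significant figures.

Outfall 1: combined Q = 4477 L/s; C = (4100·3.700 + 377.0·185.0)/4477 = 18.97 µg/L.
Outfall 2: combined Q = 4745 L/s; C = (4477·18.97 + 268.0·878.0)/4745 = 67.49 µg/L.

67.5 µg/L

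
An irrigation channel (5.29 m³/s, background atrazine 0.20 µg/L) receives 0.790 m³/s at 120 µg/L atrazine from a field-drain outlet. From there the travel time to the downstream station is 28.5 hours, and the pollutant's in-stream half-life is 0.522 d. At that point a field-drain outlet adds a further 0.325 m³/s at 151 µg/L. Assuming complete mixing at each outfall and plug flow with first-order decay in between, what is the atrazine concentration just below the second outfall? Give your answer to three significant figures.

10.8 µg/L

Conservation of mass: C = (5.290·0.2000 + 0.7900·120.0) / 6.080 = 95.86/6.080 = 15.77 µg/L; combined flow 6.080 m³/s.
Half-life 0.522 d → k = ln 2 / 0.522 = 1.328 d⁻¹.
First-order decay: C = 15.77·exp(−k·t) = 15.77·0.2066 = 3.258 µg/L.
Second outfall: C = (6.080·3.258 + 0.3250·151.0)/6.405 = 10.75 µg/L.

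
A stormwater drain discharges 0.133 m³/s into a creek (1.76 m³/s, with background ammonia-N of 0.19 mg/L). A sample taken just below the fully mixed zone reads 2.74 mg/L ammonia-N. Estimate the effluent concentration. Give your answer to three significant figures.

36.5 mg/L

Mass balance: 1.760·0.1900 + 0.1330·Cₑ = 1.893·2.740
→ Cₑ = (1.893·2.740 − 1.760·0.1900) / 0.1330 = 36.48 mg/L.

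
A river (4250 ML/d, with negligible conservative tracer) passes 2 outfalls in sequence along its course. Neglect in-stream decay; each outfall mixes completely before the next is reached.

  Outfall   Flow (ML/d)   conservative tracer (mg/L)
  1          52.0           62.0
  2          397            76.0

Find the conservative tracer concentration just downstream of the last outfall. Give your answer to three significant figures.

7.11 mg/L

Outfall 1: combined Q = 4302 ML/d; C = (4250·0 + 52.00·62.00)/4302 = 0.7494 mg/L.
Outfall 2: combined Q = 4699 ML/d; C = (4302·0.7494 + 397.0·76.00)/4699 = 7.107 mg/L.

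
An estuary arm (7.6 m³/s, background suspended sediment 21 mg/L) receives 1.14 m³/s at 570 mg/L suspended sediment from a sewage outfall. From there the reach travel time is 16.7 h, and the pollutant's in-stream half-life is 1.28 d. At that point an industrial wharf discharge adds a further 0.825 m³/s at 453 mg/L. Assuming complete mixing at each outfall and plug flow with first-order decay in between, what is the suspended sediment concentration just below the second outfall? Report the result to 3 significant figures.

Conservation of mass: C = (7.600·21.00 + 1.140·570.0) / 8.740 = 809.4/8.740 = 92.61 mg/L; combined flow 8.740 m³/s.
Half-life 1.28 d → k = ln 2 / 1.28 = 0.5415 d⁻¹.
Applying C = C₀e^(−kt): 92.61 × 0.6860 = 63.53 mg/L.
Second outfall: C = (8.740·63.53 + 0.8250·453.0)/9.565 = 97.13 mg/L.

97.1 mg/L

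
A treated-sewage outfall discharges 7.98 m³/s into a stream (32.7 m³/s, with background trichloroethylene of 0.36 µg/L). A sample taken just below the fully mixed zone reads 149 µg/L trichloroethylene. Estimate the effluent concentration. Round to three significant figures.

758 µg/L

Mass balance: 32.70·0.3600 + 7.980·Cₑ = 40.68·149.0
→ Cₑ = (40.68·149.0 − 32.70·0.3600) / 7.980 = 758.1 µg/L.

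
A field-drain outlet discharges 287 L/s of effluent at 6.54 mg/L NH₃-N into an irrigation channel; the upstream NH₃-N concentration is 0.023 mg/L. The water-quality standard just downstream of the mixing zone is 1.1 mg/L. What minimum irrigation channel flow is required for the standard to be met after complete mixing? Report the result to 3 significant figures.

Set C_mix = 1.1: (Q·0.02300 + 287.0·6.540) / (Q + 287.0) = 1.1
→ Q = 287.0·(6.540 − 1.1)/(1.1 − 0.02300) = 1450 L/s.

1450 L/s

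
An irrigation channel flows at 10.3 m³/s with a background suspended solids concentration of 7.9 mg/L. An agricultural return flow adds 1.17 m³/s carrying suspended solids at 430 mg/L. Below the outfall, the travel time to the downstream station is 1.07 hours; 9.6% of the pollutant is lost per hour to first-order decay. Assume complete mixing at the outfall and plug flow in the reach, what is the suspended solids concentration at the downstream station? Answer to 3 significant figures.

Conservation of mass: C = (10.30·7.900 + 1.170·430.0) / 11.47 = 584.5/11.47 = 50.96 mg/L.
9.6%/h lost → k = −ln(1 − 0.096) = 0.1009 h⁻¹.
After decay, C = 50.96 × e^(−kt) = 50.96 × 0.8976 = 45.74 mg/L.

45.7 mg/L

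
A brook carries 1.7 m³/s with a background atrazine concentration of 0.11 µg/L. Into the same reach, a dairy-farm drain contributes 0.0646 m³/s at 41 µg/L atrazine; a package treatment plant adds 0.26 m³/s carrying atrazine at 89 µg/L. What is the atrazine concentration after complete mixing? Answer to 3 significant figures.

12.8 µg/L

Conservation of mass: C = (1.700·0.1100 + 0.06460·41.00 + 0.2600·89.00) / 2.025 = 25.98/2.025 = 12.83 µg/L.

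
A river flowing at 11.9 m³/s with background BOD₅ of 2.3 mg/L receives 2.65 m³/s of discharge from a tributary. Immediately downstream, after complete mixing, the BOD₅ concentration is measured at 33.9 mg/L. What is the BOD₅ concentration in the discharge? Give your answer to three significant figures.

Mass balance: 11.90·2.300 + 2.650·Cₑ = 14.55·33.90
→ Cₑ = (14.55·33.90 − 11.90·2.300) / 2.650 = 175.8 mg/L.

176 mg/L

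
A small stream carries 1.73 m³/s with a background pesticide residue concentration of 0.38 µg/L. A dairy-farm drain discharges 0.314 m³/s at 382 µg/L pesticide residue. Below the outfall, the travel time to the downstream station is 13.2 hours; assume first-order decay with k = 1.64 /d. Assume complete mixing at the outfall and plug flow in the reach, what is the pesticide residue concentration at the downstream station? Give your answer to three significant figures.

Mass balance: C = (1.730·0.3800 + 0.3140·382.0) / 2.044 = 120.6/2.044 = 59.00 µg/L.
First-order decay: C = 59.00·exp(−k·t) = 59.00·0.4058 = 23.94 µg/L.

23.9 µg/L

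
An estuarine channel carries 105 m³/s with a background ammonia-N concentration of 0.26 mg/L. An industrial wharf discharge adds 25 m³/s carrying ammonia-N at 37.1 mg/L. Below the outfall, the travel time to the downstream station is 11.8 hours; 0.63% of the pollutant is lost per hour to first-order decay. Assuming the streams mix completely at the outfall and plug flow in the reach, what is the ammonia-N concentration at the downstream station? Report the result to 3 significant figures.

6.82 mg/L

Flow-weighted average: C = (105.0·0.2600 + 25.00·37.10) / 130.0 = 954.8/130.0 = 7.345 mg/L.
0.63%/h lost → k = −ln(1 − 0.0063) = 0.006320 h⁻¹.
After decay, C = 7.345 × e^(−kt) = 7.345 × 0.9281 = 6.817 mg/L.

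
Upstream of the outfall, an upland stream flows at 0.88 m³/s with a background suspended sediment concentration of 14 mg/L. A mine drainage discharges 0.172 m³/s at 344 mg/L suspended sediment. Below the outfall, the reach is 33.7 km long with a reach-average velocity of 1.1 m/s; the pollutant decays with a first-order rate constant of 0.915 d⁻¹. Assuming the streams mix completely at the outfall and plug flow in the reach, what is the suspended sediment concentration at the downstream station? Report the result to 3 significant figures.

49.1 mg/L

After mixing, C = (0.8800·14.00 + 0.1720·344.0) / 1.052 = 71.49/1.052 = 67.95 mg/L.
Travel time t = 33.7·1000 / 1.1 = 30640 s = 8.510 h.
Applying C = C₀e^(−kt): 67.95 × 0.7229 = 49.13 mg/L.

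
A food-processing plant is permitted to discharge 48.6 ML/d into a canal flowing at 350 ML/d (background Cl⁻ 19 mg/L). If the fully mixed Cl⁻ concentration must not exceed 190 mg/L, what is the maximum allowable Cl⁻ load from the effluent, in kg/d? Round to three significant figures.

Mass balance at the limit: 350.0·19.00 + 48.60·Cₑ = 398.6·190 → Cₑ = 1421 mg/L.
48.60 ML/d = 0.5625 m³/s. Load = 0.5625 m³/s × 1421 g/m³ × 86 400 s/d = 69080 kg/d.

69100 kg/d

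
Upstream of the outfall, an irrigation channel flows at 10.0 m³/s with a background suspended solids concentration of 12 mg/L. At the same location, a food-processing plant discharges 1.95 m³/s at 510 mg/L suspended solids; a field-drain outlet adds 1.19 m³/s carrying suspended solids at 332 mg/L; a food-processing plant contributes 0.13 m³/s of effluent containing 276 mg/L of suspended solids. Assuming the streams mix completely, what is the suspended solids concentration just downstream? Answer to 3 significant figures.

Flow-weighted average: C = (10.00·12.00 + 1.950·510.0 + 1.190·332.0 + 0.1300·276.0) / 13.27 = 1545/13.27 = 116.5 mg/L.

116 mg/L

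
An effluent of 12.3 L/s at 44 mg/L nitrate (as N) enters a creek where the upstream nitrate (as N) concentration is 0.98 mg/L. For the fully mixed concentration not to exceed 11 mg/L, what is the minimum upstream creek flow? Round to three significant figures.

40.5 L/s

Set C_mix = 11: (Q·0.9800 + 12.30·44.00) / (Q + 12.30) = 11
→ Q = 12.30·(44.00 − 11)/(11 − 0.9800) = 40.51 L/s.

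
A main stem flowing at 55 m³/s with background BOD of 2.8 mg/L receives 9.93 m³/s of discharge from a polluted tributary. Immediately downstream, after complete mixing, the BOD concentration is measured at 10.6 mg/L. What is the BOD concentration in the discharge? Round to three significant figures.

53.8 mg/L

Mass balance: 55.00·2.800 + 9.930·Cₑ = 64.93·10.60
→ Cₑ = (64.93·10.60 − 55.00·2.800) / 9.930 = 53.80 mg/L.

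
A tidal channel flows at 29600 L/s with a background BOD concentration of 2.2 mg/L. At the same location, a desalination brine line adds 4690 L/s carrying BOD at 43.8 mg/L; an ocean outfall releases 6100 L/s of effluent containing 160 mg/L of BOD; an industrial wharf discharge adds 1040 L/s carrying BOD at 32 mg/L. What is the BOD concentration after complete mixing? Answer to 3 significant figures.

Conservation of mass: C = (29600·2.200 + 4690·43.80 + 6100·160.0 + 1040·32.00) / 41430 = 1280000/41430 = 30.89 mg/L.

30.9 mg/L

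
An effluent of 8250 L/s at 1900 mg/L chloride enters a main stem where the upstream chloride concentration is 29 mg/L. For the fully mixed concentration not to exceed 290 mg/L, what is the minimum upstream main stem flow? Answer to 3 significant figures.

50900 L/s

Set C_mix = 290: (Q·29.00 + 8250·1900) / (Q + 8250) = 290
→ Q = 8250·(1900 − 290)/(290 − 29.00) = 50890 L/s.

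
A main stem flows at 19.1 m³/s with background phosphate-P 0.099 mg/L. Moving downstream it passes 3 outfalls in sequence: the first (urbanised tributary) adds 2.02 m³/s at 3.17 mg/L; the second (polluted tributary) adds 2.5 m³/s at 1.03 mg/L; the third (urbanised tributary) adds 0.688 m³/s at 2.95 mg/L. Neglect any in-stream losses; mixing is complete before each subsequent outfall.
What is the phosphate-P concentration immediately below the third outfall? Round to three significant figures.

0.531 mg/L

Below outfall 1: Q → 21.12 m³/s, C = (19.10·0.09900 + 2.020·3.170)/21.12 = 0.3927 mg/L.
Below outfall 2: Q → 23.62 m³/s, C = (21.12·0.3927 + 2.500·1.030)/23.62 = 0.4602 mg/L.
Below outfall 3: Q → 24.31 m³/s, C = (23.62·0.4602 + 0.6880·2.950)/24.31 = 0.5306 mg/L.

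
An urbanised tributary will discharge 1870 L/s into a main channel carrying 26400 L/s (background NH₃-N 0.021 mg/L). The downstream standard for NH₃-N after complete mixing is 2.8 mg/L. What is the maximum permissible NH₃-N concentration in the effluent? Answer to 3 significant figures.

42.0 mg/L

At the limit, (Qr·Cr + Qe·Cₑ)/(Qr + Qe) = 2.8:
Cₑ = (28270·2.8 − 26400·0.02100) / 1870 = 42.03 mg/L.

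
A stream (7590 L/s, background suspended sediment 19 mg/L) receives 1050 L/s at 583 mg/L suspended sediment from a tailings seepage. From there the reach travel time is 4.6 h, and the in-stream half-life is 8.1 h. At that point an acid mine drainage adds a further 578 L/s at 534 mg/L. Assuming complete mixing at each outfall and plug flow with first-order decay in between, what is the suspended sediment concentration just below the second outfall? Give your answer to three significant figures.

After mixing, C = (7590·19.00 + 1050·583.0) / 8640 = 756400/8640 = 87.54 mg/L; combined flow 8640 L/s.
Half-life 8.1 h → k = ln 2 / 8.1 = 0.08557 h⁻¹ = 2.054 d⁻¹.
After decay, C = 87.54 × e^(−kt) = 87.54 × 0.6746 = 59.06 mg/L.
Second outfall: C = (8640·59.06 + 578.0·534.0)/9218 = 88.84 mg/L.

88.8 mg/L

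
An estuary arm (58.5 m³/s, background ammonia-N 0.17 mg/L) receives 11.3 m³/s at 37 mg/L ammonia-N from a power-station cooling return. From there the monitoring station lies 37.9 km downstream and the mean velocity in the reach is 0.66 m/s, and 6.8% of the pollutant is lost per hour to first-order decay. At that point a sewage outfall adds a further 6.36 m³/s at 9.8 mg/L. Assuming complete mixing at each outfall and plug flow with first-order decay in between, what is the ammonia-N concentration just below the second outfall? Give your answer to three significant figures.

2.65 mg/L

Mixed concentration C = ΣQC/ΣQ = (58.50·0.1700 + 11.30·37.00) / 69.80 = 428.0/69.80 = 6.132 mg/L; combined flow 69.80 m³/s.
Travel time t = 37.9·1000 / 0.66 = 57420 s = 15.95 h.
6.8%/h lost → k = −ln(1 − 0.068) = 0.07042 h⁻¹.
Decay over the reach: 6.132·exp(−kt) = 6.132·0.3252 = 1.994 mg/L.
At the second outfall, C = (69.80·1.994 + 6.360·9.800) / (69.80 + 6.360) = 2.646 mg/L.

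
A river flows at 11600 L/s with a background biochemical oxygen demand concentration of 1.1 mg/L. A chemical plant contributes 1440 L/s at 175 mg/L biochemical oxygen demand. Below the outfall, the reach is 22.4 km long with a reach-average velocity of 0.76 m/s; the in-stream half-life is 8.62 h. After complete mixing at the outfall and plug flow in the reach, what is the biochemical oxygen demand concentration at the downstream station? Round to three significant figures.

10.5 mg/L

Mixed concentration C = ΣQC/ΣQ = (11600·1.100 + 1440·175.0) / 13040 = 264800/13040 = 20.30 mg/L.
Travel time t = 22.4·1000 / 0.76 = 29470 s = 8.187 h.
Half-life 8.62 h → k = ln 2 / 8.62 = 0.08041 h⁻¹ = 1.930 d⁻¹.
Applying C = C₀e^(−kt): 20.30 × 0.5177 = 10.51 mg/L.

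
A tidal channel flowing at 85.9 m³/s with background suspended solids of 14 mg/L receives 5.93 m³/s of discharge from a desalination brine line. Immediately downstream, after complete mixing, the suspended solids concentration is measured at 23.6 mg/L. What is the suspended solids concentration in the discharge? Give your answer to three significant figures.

163 mg/L

Mass balance: 85.90·14.00 + 5.930·Cₑ = 91.83·23.60
→ Cₑ = (91.83·23.60 − 85.90·14.00) / 5.930 = 162.7 mg/L.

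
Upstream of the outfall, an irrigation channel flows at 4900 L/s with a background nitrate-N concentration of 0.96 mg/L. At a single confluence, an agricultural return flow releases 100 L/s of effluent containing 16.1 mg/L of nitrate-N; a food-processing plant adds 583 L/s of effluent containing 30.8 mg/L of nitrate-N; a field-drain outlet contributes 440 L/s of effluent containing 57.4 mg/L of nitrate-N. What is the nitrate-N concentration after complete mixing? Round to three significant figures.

8.22 mg/L

Flow-weighted average: C = (4900·0.9600 + 100.0·16.10 + 583.0·30.80 + 440.0·57.40) / 6023 = 49530/6023 = 8.223 mg/L.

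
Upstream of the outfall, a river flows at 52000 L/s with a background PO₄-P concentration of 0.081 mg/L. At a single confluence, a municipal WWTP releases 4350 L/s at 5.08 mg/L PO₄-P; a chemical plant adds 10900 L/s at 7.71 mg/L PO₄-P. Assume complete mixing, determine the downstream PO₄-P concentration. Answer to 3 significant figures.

Mixed concentration C = ΣQC/ΣQ = (52000·0.08100 + 4350·5.080 + 10900·7.710) / 67250 = 110300/67250 = 1.641 mg/L.

1.64 mg/L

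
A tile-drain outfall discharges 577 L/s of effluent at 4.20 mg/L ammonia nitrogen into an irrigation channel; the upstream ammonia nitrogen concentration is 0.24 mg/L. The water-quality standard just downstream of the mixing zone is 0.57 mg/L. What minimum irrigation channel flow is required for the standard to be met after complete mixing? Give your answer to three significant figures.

6350 L/s

Set C_mix = 0.57: (Q·0.2400 + 577.0·4.200) / (Q + 577.0) = 0.57
→ Q = 577.0·(4.200 − 0.57)/(0.57 − 0.2400) = 6347 L/s.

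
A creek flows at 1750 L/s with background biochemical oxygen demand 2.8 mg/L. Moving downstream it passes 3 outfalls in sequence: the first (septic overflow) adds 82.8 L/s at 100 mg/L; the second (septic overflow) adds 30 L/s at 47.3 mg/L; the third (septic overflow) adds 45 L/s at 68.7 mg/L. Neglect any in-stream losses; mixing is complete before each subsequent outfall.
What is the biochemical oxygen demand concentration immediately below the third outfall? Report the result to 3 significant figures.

9.27 mg/L

After outfall 1: Q = 1750 + 82.80 = 1833 L/s; C = (1750·2.800 + 82.80·100.0)/1833 = 7.191 mg/L.
After outfall 2: Q = 1833 + 30.00 = 1863 L/s; C = (1833·7.191 + 30.00·47.30)/1863 = 7.837 mg/L.
After outfall 3: Q = 1863 + 45.00 = 1908 L/s; C = (1863·7.837 + 45.00·68.70)/1908 = 9.273 mg/L.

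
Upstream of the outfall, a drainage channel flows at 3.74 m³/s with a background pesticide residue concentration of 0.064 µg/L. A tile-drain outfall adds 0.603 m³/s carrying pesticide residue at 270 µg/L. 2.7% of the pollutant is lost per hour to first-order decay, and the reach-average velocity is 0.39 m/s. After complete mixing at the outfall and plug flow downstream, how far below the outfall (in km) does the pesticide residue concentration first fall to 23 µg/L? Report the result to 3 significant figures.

After mixing, C = (3.740·0.06400 + 0.6030·270.0) / 4.343 = 163.0/4.343 = 37.54 µg/L.
2.7%/h lost → k = −ln(1 − 0.027) = 0.02737 h⁻¹.
Set 37.54·exp(−k·t) = 23 → t = ln(37.54/23)/k = 64450 s = 17.90 h.
Distance = v·t = 0.39·64450 = 25130 m = 25.13 km.

25.1 km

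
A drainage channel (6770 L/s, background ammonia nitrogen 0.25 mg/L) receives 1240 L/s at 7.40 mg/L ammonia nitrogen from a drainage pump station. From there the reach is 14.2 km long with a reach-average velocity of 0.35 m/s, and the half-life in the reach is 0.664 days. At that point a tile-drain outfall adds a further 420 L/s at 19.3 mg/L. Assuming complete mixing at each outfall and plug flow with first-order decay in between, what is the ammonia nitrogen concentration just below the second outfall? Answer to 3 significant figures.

Flow-weighted average: C = (6770·0.2500 + 1240·7.400) / 8010 = 10870/8010 = 1.357 mg/L; combined flow 8010 L/s.
Travel time t = 14.2·1000 / 0.35 = 40570 s = 11.27 h.
Half-life 0.664 d → k = ln 2 / 0.664 = 1.044 d⁻¹.
After decay, C = 1.357 × e^(−kt) = 1.357 × 0.6125 = 0.8311 mg/L.
At the second outfall, C = (8010·0.8311 + 420.0·19.30) / (8010 + 420.0) = 1.751 mg/L.

1.75 mg/L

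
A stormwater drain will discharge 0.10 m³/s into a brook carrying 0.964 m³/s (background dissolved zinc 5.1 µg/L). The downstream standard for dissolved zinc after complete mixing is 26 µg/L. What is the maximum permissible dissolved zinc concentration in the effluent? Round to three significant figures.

227 µg/L

At the limit, (Qr·Cr + Qe·Cₑ)/(Qr + Qe) = 26:
Cₑ = (1.064·26 − 0.9640·5.100) / 0.1000 = 227.5 µg/L.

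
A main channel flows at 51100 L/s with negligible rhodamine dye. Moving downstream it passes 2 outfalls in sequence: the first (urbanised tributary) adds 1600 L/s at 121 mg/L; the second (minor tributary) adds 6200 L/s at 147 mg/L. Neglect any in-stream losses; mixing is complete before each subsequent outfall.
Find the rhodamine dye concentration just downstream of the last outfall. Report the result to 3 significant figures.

18.8 mg/L

After outfall 1: Q = 51100 + 1600 = 52700 L/s; C = (51100·0 + 1600·121.0)/52700 = 3.674 mg/L.
After outfall 2: Q = 52700 + 6200 = 58900 L/s; C = (52700·3.674 + 6200·147.0)/58900 = 18.76 mg/L.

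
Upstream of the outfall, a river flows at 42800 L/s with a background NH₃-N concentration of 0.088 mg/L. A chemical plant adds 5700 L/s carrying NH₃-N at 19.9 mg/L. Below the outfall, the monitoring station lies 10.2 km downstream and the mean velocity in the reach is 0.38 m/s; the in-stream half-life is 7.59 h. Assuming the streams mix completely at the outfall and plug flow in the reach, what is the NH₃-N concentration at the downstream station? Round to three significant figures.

Mass balance: C = (42800·0.08800 + 5700·19.90) / 48500 = 117200/48500 = 2.416 mg/L.
Travel time t = 10.2·1000 / 0.38 = 26840 s = 7.456 h.
Half-life 7.59 h → k = ln 2 / 7.59 = 0.09132 h⁻¹ = 2.192 d⁻¹.
First-order decay: C = 2.416·exp(−k·t) = 2.416·0.5061 = 1.223 mg/L.

1.22 mg/L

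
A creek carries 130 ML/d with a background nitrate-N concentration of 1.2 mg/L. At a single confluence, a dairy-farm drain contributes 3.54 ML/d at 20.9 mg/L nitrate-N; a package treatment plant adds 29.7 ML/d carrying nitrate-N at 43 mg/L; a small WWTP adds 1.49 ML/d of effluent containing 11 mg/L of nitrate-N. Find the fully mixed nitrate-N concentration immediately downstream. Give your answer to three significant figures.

9.25 mg/L

Flow-weighted average: C = (130.0·1.200 + 3.540·20.90 + 29.70·43.00 + 1.490·11.00) / 164.7 = 1523/164.7 = 9.248 mg/L.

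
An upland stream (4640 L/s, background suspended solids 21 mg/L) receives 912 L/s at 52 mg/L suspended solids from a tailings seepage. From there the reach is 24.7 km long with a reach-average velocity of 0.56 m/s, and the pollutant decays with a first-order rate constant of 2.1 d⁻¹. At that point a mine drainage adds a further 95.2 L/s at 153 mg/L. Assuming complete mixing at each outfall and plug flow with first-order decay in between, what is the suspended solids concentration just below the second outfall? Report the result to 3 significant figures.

11.4 mg/L

Mass balance: C = (4640·21.00 + 912.0·52.00) / 5552 = 144900/5552 = 26.09 mg/L; combined flow 5552 L/s.
Travel time t = 24.7·1000 / 0.56 = 44110 s = 12.25 h.
First-order decay: C = 26.09·exp(−k·t) = 26.09·0.3423 = 8.932 mg/L.
At the second outfall, C = (5552·8.932 + 95.20·153.0) / (5552 + 95.20) = 11.36 mg/L.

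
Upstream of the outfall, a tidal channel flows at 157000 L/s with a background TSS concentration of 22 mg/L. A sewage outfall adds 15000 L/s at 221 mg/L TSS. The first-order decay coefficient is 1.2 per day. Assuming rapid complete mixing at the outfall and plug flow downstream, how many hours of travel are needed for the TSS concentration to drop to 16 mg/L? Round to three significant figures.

18.0 h

Mass balance: C = (157000·22.00 + 15000·221.0) / 172000 = 6769000/172000 = 39.35 mg/L.
39.35·exp(−k·t) = 16 → t = ln(39.35/16)/k = 64800 s = 18.00 h.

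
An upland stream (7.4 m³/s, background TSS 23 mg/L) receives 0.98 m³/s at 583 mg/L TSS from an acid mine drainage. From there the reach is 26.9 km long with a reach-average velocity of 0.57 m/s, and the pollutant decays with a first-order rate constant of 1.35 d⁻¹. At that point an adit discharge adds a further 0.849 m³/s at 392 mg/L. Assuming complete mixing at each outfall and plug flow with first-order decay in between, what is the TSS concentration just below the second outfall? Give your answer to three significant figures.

Conservation of mass: C = (7.400·23.00 + 0.9800·583.0) / 8.380 = 741.5/8.380 = 88.49 mg/L; combined flow 8.380 m³/s.
Travel time t = 26.9·1000 / 0.57 = 47190 s = 13.11 h.
Decay over the reach: 88.49·exp(−kt) = 88.49·0.4784 = 42.33 mg/L.
At the second outfall, C = (8.380·42.33 + 0.8490·392.0) / (8.380 + 0.8490) = 74.50 mg/L.

74.5 mg/L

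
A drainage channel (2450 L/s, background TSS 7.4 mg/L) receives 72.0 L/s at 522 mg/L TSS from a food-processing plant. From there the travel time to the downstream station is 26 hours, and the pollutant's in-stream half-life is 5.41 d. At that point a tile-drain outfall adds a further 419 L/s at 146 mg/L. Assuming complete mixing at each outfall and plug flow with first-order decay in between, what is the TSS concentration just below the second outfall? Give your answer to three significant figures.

37.3 mg/L

Conservation of mass: C = (2450·7.400 + 72.00·522.0) / 2522 = 55710/2522 = 22.09 mg/L; combined flow 2522 L/s.
Half-life 5.41 d → k = ln 2 / 5.41 = 0.1281 d⁻¹.
Decay over the reach: 22.09·exp(−kt) = 22.09·0.8704 = 19.23 mg/L.
Second outfall: C = (2522·19.23 + 419.0·146.0)/2941 = 37.29 mg/L.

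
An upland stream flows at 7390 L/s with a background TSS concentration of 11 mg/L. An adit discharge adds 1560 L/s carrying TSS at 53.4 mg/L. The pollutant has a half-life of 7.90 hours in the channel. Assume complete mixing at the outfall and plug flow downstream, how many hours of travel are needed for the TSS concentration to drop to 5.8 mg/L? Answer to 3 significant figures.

13.2 h

Conservation of mass: C = (7390·11.00 + 1560·53.40) / 8950 = 164600/8950 = 18.39 mg/L.
Half-life 7.90 h → k = ln 2 / 7.90 = 0.08774 h⁻¹ = 2.106 d⁻¹.
18.39·exp(−k·t) = 5.8 → t = ln(18.39/5.8)/k = 47350 s = 13.15 h.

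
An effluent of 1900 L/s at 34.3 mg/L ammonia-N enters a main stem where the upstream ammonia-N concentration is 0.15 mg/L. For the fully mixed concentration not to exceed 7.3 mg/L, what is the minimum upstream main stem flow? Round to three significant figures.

7170 L/s

Set C_mix = 7.3: (Q·0.1500 + 1900·34.30) / (Q + 1900) = 7.3
→ Q = 1900·(34.30 − 7.3)/(7.3 − 0.1500) = 7175 L/s.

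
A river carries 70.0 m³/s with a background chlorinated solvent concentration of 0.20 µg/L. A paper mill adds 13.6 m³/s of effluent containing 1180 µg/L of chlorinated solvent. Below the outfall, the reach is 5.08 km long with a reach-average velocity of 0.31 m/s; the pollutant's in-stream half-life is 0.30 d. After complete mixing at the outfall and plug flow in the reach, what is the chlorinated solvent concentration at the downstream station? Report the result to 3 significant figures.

124 µg/L

After mixing, C = (70.00·0.2000 + 13.60·1180) / 83.60 = 16060/83.60 = 192.1 µg/L.
Travel time t = 5.08·1000 / 0.31 = 16390 s = 4.552 h.
Half-life 0.30 d → k = ln 2 / 0.30 = 2.310 d⁻¹.
Applying C = C₀e^(−kt): 192.1 × 0.6452 = 124.0 µg/L.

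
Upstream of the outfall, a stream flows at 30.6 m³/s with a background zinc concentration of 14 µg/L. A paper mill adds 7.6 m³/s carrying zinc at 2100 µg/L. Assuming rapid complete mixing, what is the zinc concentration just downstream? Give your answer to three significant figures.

429 µg/L

After mixing, C = (30.60·14.00 + 7.600·2100) / 38.20 = 16390/38.20 = 429.0 µg/L.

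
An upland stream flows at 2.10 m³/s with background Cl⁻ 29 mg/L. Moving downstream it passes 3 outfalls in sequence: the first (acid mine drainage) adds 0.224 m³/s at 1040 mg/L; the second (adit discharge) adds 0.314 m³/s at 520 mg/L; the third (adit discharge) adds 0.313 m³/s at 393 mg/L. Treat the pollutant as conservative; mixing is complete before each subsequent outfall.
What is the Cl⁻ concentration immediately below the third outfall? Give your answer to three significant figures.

Below outfall 1: Q → 2.324 m³/s, C = (2.100·29.00 + 0.2240·1040)/2.324 = 126.4 mg/L.
Below outfall 2: Q → 2.638 m³/s, C = (2.324·126.4 + 0.3140·520.0)/2.638 = 173.3 mg/L.
Below outfall 3: Q → 2.951 m³/s, C = (2.638·173.3 + 0.3130·393.0)/2.951 = 196.6 mg/L.

197 mg/L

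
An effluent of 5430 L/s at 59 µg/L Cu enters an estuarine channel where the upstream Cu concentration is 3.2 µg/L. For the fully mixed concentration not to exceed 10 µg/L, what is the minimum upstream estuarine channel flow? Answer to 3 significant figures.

39100 L/s

Set C_mix = 10: (Q·3.200 + 5430·59.00) / (Q + 5430) = 10
→ Q = 5430·(59.00 − 10)/(10 − 3.200) = 39130 L/s.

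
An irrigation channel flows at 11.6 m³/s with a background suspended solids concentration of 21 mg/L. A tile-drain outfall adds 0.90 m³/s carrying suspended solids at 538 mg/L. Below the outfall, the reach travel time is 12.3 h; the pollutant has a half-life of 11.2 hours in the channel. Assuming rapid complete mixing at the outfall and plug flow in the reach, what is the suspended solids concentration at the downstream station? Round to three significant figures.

Mixed concentration C = ΣQC/ΣQ = (11.60·21.00 + 0.9000·538.0) / 12.50 = 727.8/12.50 = 58.22 mg/L.
Half-life 11.2 h → k = ln 2 / 11.2 = 0.06189 h⁻¹ = 1.485 d⁻¹.
Applying C = C₀e^(−kt): 58.22 × 0.4671 = 27.20 mg/L.

27.2 mg/L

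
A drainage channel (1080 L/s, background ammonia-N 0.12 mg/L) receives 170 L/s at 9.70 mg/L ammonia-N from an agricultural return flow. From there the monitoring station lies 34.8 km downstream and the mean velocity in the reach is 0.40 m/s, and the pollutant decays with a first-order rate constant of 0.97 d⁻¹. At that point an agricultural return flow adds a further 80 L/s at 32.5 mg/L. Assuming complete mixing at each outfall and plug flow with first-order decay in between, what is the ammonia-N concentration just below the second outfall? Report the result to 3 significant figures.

2.46 mg/L

Mass balance: C = (1080·0.1200 + 170.0·9.700) / 1250 = 1779/1250 = 1.423 mg/L; combined flow 1250 L/s.
Travel time t = 34.8·1000 / 0.40 = 87000 s = 24.17 h.
Decay over the reach: 1.423·exp(−kt) = 1.423·0.3765 = 0.5358 mg/L.
At the second outfall, C = (1250·0.5358 + 80.00·32.50) / (1250 + 80.00) = 2.458 mg/L.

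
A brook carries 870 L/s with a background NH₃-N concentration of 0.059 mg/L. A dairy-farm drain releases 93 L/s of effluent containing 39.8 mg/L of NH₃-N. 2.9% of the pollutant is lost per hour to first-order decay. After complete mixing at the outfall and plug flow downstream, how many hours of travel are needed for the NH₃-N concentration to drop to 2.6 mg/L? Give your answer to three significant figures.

Flow-weighted average: C = (870.0·0.05900 + 93.00·39.80) / 963.0 = 3753/963.0 = 3.897 mg/L.
2.9%/h lost → k = −ln(1 − 0.029) = 0.02943 h⁻¹.
3.897·exp(−k·t) = 2.6 → t = ln(3.897/2.6)/k = 49500 s = 13.75 h.

13.8 h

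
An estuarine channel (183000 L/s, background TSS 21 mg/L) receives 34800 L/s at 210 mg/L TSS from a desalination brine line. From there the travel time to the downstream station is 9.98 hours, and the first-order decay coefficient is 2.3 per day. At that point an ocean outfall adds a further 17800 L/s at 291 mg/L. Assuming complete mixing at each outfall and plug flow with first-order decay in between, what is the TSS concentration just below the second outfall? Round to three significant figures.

Conservation of mass: C = (183000·21.00 + 34800·210.0) / 217800 = 11150000/217800 = 51.20 mg/L; combined flow 217800 L/s.
After decay, C = 51.20 × e^(−kt) = 51.20 × 0.3843 = 19.67 mg/L.
Second outfall: C = (217800·19.67 + 17800·291.0)/235600 = 40.17 mg/L.

40.2 mg/L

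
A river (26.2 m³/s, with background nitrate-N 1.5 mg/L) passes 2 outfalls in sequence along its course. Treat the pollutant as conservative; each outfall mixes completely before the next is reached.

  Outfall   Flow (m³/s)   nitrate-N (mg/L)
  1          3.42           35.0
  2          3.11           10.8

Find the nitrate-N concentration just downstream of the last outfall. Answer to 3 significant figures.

5.88 mg/L

Below outfall 1: Q → 29.62 m³/s, C = (26.20·1.500 + 3.420·35.00)/29.62 = 5.368 mg/L.
Below outfall 2: Q → 32.73 m³/s, C = (29.62·5.368 + 3.110·10.80)/32.73 = 5.884 mg/L.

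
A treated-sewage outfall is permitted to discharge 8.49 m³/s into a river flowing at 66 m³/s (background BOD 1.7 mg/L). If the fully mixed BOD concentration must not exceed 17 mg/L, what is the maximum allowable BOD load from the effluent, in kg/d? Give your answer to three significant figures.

Mass balance at the limit: 66.00·1.700 + 8.490·Cₑ = 74.49·17 → Cₑ = 135.9 mg/L.
Load = 8.490 m³/s × 135.9 g/m³ × 86 400 s/d = 99720 kg/d.

99700 kg/d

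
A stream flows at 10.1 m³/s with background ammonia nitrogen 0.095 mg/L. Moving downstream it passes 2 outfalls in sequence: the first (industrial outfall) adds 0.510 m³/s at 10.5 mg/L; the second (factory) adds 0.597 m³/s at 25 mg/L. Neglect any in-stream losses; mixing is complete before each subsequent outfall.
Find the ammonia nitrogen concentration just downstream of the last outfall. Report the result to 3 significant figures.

1.90 mg/L

Below outfall 1: Q → 10.61 m³/s, C = (10.10·0.09500 + 0.5100·10.50)/10.61 = 0.5951 mg/L.
Below outfall 2: Q → 11.21 m³/s, C = (10.61·0.5951 + 0.5970·25.00)/11.21 = 1.895 mg/L.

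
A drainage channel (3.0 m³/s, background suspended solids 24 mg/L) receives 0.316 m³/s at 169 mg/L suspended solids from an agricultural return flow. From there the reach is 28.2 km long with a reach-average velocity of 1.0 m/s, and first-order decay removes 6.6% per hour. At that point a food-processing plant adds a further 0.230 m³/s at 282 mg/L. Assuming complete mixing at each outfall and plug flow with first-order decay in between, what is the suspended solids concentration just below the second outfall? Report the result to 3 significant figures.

39.0 mg/L

Flow-weighted average: C = (3.000·24.00 + 0.3160·169.0) / 3.316 = 125.4/3.316 = 37.82 mg/L; combined flow 3.316 m³/s.
Travel time t = 28.2·1000 / 1.0 = 28200 s = 7.833 h.
6.6%/h lost → k = −ln(1 − 0.066) = 0.06828 h⁻¹.
Applying C = C₀e^(−kt): 37.82 × 0.5858 = 22.15 mg/L.
Second outfall: C = (3.316·22.15 + 0.2300·282.0)/3.546 = 39.01 mg/L.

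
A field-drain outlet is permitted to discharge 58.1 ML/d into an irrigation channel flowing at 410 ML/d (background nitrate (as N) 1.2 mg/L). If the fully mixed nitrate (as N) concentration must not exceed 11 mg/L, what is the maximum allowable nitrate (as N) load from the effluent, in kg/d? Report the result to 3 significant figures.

4660 kg/d

Mass balance at the limit: 410.0·1.200 + 58.10·Cₑ = 468.1·11 → Cₑ = 80.16 mg/L.
58.10 ML/d = 0.6725 m³/s. Load = 0.6725 m³/s × 80.16 g/m³ × 86 400 s/d = 4657 kg/d.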